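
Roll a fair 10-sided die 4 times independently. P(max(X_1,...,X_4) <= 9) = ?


P(max <= 9) = P(all X_i <= 9) = (P(X_1 <= 9))^4
= (9/10)^4 = 6561/10000

6561/10000


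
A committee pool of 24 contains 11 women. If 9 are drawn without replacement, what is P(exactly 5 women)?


P(X=5) = C(11,5)*C(13,4) / C(24,9)
= 462*715 / 1307504
= 330330/1307504 = 15015/59432

15015/59432


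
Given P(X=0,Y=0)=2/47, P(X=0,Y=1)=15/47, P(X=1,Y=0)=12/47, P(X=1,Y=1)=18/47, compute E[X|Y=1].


P(Y=1) = 33/47
E[X|Y=1] = (0*15 + 1*18)/33 = 18/33 = 6/11

6/11


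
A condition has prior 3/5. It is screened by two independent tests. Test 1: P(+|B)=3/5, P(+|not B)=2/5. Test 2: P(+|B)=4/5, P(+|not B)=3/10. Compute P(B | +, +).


After test 1: P(+) = 3/5*3/5 + 2/5*2/5 = 13/25
P(B|+) = (9/25)/(13/25) = 9/13
After test 2 (use post1 as new prior): P(+) = 4/5*9/13 + 3/10*4/13 = 42/65
P(B|+,+) = (36/65)/(42/65) = 6/7

6/7


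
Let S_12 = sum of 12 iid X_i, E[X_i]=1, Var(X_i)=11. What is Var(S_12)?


By independence, Var(S_n) = n*Var(X_1) = 12*11 = 132

132


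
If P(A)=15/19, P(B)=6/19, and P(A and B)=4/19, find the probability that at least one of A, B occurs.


P(A∪B) = P(A) + P(B) - P(A∩B)
= 15/19 + 6/19 - 4/19 = 17/19

17/19


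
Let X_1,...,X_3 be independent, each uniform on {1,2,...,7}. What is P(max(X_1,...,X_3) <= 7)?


P(max <= 7) = P(all X_i <= 7) = (P(X_1 <= 7))^3
= (7/7)^3 = 1^3 = 1

1


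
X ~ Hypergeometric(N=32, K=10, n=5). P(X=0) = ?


P(X=0) = C(10,0)*C(22,5) / C(32,5)
= 1*26334 / 201376
= 26334/201376 = 1881/14384

1881/14384


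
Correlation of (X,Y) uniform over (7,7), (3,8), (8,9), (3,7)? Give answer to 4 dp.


Cov(X,Y) = 0.8125, Var(X) = 5.1875, Var(Y) = 0.6875
rho = Cov/(sqrt(VarX)*sqrt(VarY)) = 0.4302

0.4302


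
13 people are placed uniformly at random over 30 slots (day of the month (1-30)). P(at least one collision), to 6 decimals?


P(all different) = prod((30-i)/30 for i=0..12) = 0.046775
P(at least one match) = 1 - 0.046775 = 0.953225

0.953225


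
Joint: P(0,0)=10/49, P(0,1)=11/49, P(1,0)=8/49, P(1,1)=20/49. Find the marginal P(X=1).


P(X=1) = P(1,0)+P(1,1) = 8/49 + 20/49 = 28/49 = 4/7

4/7


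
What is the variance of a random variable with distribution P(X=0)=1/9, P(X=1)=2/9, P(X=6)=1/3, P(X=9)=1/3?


E[X] = 47/9, E[X^2] = 353/9
Var(X) = E[X^2] - (E[X])^2 = 353/9 - (47/9)^2 = 968/81

968/81


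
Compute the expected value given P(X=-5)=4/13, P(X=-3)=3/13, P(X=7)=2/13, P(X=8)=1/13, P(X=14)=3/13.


E[X] = sum(x * P(x))
= -5*4/13 - 3*3/13 + 7*2/13 + 8*1/13 + 14*3/13
= 35/13

35/13


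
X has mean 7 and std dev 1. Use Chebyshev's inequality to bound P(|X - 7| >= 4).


k = 4/1 = 4
Chebyshev: P(|X-mu| >= k*sigma) <= 1/k^2 = 1/4^2 = 1/16

1/16


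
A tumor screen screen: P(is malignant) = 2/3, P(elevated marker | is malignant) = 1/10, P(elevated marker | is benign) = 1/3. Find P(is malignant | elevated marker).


P(A) = P(A|B)P(B) + P(A|B')P(B') = 1/10*2/3 + 1/3*1/3 = 8/45
P(B|A) = P(A|B)P(B)/P(A) = (1/15)/(8/45) = 3/8

3/8


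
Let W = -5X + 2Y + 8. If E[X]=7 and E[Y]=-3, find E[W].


E[-5X + 2Y + 8] = -5*E[X] + 2*E[Y] + 8
= (-5)*(7) + (2)*(-3) + (8)
= -35 - 6 + 8 = -33

-33


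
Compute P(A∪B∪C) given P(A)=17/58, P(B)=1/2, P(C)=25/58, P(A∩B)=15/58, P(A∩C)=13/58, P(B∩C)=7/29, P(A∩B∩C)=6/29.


P(A∪B∪C) = P(A)+P(B)+P(C) - P(AB)-P(AC)-P(BC) + P(ABC)
= 17/58+1/2+25/58 - 15/58-13/58-7/29 + 6/29
= 41/58

41/58


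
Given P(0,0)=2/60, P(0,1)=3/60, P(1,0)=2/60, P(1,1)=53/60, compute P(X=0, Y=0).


Read from table: P(X=0, Y=0) = 2/60 = 1/30

1/30


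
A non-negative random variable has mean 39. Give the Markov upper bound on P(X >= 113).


Markov: P(X >= a) <= E[X]/a
P(X >= 113) <= 39/113

39/113


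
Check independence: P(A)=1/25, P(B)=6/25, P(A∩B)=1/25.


P(A)*P(B) = 1/25*6/25 = 6/625
P(A∩B) = 1/25 != 6/625, so not independent

No, A and B are not independent


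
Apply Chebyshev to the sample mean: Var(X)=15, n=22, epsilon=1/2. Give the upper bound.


Var(Xbar) = Var(X)/n = 15/22
Chebyshev: P(|Xbar-mu| >= 1/2) <= Var(Xbar)/(1/2)^2 = (15/22)/(1/4) = 30/11
Bound exceeds 1, so trivial bound: 1

1


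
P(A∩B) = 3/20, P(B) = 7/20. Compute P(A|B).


P(A|B) = P(A∩B)/P(B) = (3/20)/(7/20) = 3/7

3/7


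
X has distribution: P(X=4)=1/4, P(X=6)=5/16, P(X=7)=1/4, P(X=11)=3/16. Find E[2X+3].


E[2X+3] = sum(g(x)*P(x))
= 11*1/4 + 15*5/16 + 17*1/4 + 25*3/16
= 131/8

131/8


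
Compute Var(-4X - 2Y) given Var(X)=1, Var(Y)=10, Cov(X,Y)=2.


Var(-4X - 2Y) = (-4)^2*Var(X) + (-2)^2*Var(Y) + 2*(-4)*(-2)*Cov(X,Y)
= 16*1 + 4*10 + 16*2
= 16 + 40 + 32 = 88

88


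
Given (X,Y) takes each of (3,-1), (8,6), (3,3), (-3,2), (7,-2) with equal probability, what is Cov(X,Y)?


E[X]=18/5, E[Y]=8/5, E[XY]=34/5
Cov(X,Y) = E[XY] - E[X]E[Y] = 34/5 - 18/5*8/5 = 26/25

26/25


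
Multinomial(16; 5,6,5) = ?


16! = 20922789888000
Denominator: 5!=120 * 6!=720 * 5!=120
Coefficient = 20922789888000 / 10368000 = 2018016

2018016


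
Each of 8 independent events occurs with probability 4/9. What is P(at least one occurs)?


P(at least one) = 1 - P(none)
P(none) = (1 - 4/9)^8 = (5/9)^8 = 390625/43046721
P(at least one) = 1 - 390625/43046721 = 42656096/43046721

42656096/43046721


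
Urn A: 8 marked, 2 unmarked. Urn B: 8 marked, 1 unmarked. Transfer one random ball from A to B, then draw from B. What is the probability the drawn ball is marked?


P(transfer marked) = 8/10 = 4/5; P(transfer unmarked) = 1/5
If marked transferred: Urn II has 9 marked of 10, so P(marked|marked moved) = 9/10
If unmarked transferred: Urn II has 8 marked of 10, so P(marked|unmarked moved) = 4/5
By total probability: P(marked) = 4/5*9/10 + 1/5*4/5 = 22/25

22/25


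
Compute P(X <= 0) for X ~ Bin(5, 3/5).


P(X<=0) = P(X=0)
= 32/3125
= 32/3125

32/3125


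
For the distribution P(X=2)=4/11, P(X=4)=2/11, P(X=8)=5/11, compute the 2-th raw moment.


E[X^2] = sum(x^2 * P(x))
= 4*4/11 + 16*2/11 + 64*5/11
= 368/11

368/11


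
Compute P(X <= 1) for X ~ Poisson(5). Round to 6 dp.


P(X<=1) = e^(-5)*5^0/0! + e^(-5)*5^1/1!
≈ 0.0067379470 + 0.0336897350
= 0.0404276820
≈ 0.040428

0.040428


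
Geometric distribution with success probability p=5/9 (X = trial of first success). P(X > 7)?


P(X > 7) = P(first 7 trials all fail) = (1-p)^7 = (4/9)^7 = 16384/4782969

16384/4782969


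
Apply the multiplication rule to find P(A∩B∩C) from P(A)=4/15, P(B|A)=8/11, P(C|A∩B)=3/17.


P(A∩B∩C) = P(A) * P(B|A) * P(C|A∩B)
= 4/15 * 8/11 * 3/17
= 32/165 * 3/17 = 32/935

32/935


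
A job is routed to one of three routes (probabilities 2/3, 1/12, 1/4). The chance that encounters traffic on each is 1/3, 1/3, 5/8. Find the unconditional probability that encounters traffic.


P(A) = P(A|B1)P(B1) + P(A|B2)P(B2) + P(A|B3)P(B3)
= 1/3*2/3 + 1/3*1/12 + 5/8*1/4
= 2/9 + 1/36 + 5/32 = 13/32

13/32


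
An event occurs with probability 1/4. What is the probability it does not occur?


P(A') = 1 - P(A) = 1 - 1/4 = 3/4

3/4


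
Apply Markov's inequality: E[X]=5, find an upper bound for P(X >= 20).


Markov: P(X >= a) <= E[X]/a
P(X >= 20) <= 5/20 = 1/4

1/4


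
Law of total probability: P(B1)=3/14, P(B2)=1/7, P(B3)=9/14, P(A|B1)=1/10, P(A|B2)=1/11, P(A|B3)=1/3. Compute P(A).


P(A) = P(A|B1)P(B1) + P(A|B2)P(B2) + P(A|B3)P(B3)
= 1/10*3/14 + 1/11*1/7 + 1/3*9/14
= 3/140 + 1/77 + 3/14 = 383/1540

383/1540


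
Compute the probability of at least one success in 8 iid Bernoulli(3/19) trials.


P(at least one) = 1 - P(none)
P(none) = (1 - 3/19)^8 = (16/19)^8 = 4294967296/16983563041
P(at least one) = 1 - 4294967296/16983563041 = 12688595745/16983563041

12688595745/16983563041


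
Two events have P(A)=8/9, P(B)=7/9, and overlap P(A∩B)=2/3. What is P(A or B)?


P(A∪B) = P(A) + P(B) - P(A∩B)
= 8/9 + 7/9 - 2/3 = 1

1


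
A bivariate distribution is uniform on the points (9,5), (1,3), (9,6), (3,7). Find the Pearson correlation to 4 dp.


Cov(X,Y) = 1.8750, Var(X) = 12.7500, Var(Y) = 2.1875
rho = Cov/(sqrt(VarX)*sqrt(VarY)) = 0.3550

0.3550


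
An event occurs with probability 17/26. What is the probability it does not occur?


P(A') = 1 - P(A) = 1 - 17/26 = 9/26

9/26


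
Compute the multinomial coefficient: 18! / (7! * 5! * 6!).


18! = 6402373705728000
Denominator: 7!=5040 * 5!=120 * 6!=720
Coefficient = 6402373705728000 / 435456000 = 14702688

14702688


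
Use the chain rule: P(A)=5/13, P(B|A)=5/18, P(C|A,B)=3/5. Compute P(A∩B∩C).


P(A∩B∩C) = P(A) * P(B|A) * P(C|A∩B)
= 5/13 * 5/18 * 3/5
= 25/234 * 3/5 = 5/78

5/78


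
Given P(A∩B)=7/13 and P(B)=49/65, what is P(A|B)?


P(A|B) = P(A∩B)/P(B) = (105/195)/(147/195) = 105/147 = 5/7

5/7


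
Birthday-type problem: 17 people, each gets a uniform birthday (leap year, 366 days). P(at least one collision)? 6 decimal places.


P(all different) = prod((366-i)/366 for i=0..16) = 0.685712
P(at least one match) = 1 - 0.685712 = 0.314288

0.314288


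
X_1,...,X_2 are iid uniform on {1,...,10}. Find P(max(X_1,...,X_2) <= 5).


P(max <= 5) = P(all X_i <= 5) = (P(X_1 <= 5))^2
= (5/10)^2 = (1/2)^2 = 1/4

1/4


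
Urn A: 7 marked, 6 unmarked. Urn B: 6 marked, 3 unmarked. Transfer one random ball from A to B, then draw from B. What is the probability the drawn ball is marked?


P(transfer marked) = 7/13; P(transfer unmarked) = 6/13
If marked transferred: Urn II has 7 marked of 10, so P(marked|marked moved) = 7/10
If unmarked transferred: Urn II has 6 marked of 10, so P(marked|unmarked moved) = 3/5
By total probability: P(marked) = 7/13*7/10 + 6/13*3/5 = 17/26

17/26


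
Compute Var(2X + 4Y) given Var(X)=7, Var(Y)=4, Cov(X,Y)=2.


Var(2X + 4Y) = 2^2*Var(X) + 4^2*Var(Y) + 2*2*4*Cov(X,Y)
= 4*7 + 16*4 + 16*2
= 28 + 64 + 32 = 124

124


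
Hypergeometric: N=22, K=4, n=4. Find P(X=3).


P(X=3) = C(4,3)*C(18,1) / C(22,4)
= 4*18 / 7315
= 72/7315

72/7315


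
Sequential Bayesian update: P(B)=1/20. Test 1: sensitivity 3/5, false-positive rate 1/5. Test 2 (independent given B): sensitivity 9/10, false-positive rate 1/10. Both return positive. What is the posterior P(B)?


After test 1: P(+) = 3/5*1/20 + 1/5*19/20 = 11/50
P(B|+) = (3/100)/(11/50) = 3/22
After test 2 (use post1 as new prior): P(+) = 9/10*3/22 + 1/10*19/22 = 23/110
P(B|+,+) = (27/220)/(23/110) = 27/46

27/46


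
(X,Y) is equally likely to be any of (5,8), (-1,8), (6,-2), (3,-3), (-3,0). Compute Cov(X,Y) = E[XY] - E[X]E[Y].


E[X]=2, E[Y]=11/5, E[XY]=11/5
Cov(X,Y) = E[XY] - E[X]E[Y] = 11/5 - 2*11/5 = -11/5

-11/5


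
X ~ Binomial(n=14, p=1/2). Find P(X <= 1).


P(X<=1) = P(X=0) + P(X=1)
= 1/16384 + 7/8192
= 15/16384

15/16384


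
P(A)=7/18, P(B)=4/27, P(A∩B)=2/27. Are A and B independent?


P(A)*P(B) = 7/18*4/27 = 14/243
P(A∩B) = 2/27 != 14/243, so not independent

No, A and B are not independent


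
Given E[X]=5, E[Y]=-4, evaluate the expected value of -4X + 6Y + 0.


E[-4X + 6Y + 0] = -4*E[X] + 6*E[Y] + 0
= (-4)*(5) + (6)*(-4) + (0)
= -20 - 24 + 0 = -44

-44


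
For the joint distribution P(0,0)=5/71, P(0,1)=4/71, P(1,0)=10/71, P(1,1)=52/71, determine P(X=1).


P(X=1) = P(1,0)+P(1,1) = 10/71 + 52/71 = 62/71

62/71


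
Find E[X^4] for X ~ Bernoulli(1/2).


For Bernoulli: X in {0,1}
E[X^4] = 0^4*(1-1/2) + 1^4*1/2 = 1/2

1/2


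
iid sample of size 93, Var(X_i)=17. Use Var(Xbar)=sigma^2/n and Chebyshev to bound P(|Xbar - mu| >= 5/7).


Var(Xbar) = Var(X)/n = 17/93
Chebyshev: P(|Xbar-mu| >= 5/7) <= Var(Xbar)/(5/7)^2 = (17/93)/(25/49) = 833/2325

833/2325


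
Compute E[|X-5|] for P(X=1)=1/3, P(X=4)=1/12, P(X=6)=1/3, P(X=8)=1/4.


E[|X-5|] = sum(g(x)*P(x))
= 4*1/3 + 1*1/12 + 1*1/3 + 3*1/4
= 5/2

5/2


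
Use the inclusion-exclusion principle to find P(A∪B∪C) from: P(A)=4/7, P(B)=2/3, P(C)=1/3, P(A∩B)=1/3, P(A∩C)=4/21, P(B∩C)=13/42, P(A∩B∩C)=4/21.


P(A∪B∪C) = P(A)+P(B)+P(C) - P(AB)-P(AC)-P(BC) + P(ABC)
= 4/7+2/3+1/3 - 1/3-4/21-13/42 + 4/21
= 13/14

13/14


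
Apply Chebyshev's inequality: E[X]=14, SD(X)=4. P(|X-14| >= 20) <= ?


k = 20/4 = 5
Chebyshev: P(|X-mu| >= k*sigma) <= 1/k^2 = 1/5^2 = 1/25

1/25


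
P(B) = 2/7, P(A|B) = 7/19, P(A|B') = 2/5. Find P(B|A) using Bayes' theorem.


P(A) = P(A|B)P(B) + P(A|B')P(B') = 7/19*2/7 + 2/5*5/7 = 52/133
P(B|A) = P(A|B)P(B)/P(A) = (2/19)/(52/133) = 7/26

7/26


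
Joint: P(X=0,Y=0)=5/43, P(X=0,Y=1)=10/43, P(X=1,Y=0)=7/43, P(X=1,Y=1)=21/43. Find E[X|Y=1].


P(Y=1) = 31/43
E[X|Y=1] = (0*10 + 1*21)/31 = 21/31

21/31


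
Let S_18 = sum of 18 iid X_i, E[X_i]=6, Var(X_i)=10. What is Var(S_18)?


By independence, Var(S_n) = n*Var(X_1) = 18*10 = 180

180


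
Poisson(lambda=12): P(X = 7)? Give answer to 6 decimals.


P(X=7) = e^(-12) * 12^7 / 7!
≈ 0.000006144212353 * 35831808 / 5040
≈ 0.043682

0.043682


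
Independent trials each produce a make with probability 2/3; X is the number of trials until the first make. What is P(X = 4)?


P(X=4) = (1-p)^3 * p = (1/3)^3 * 2/3
= 1/27 * 2/3 = 2/81

2/81


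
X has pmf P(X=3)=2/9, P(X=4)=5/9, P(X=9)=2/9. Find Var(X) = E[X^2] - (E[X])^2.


E[X] = 44/9, E[X^2] = 260/9
Var(X) = E[X^2] - (E[X])^2 = 260/9 - (44/9)^2 = 404/81

404/81


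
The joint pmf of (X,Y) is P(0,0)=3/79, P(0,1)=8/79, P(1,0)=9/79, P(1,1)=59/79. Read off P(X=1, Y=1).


Read from table: P(X=1, Y=1) = 59/79

59/79


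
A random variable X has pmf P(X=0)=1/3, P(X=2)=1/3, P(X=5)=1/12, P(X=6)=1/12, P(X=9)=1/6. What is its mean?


E[X] = sum(x * P(x))
= 0*1/3 + 2*1/3 + 5*1/12 + 6*1/12 + 9*1/6
= 37/12

37/12


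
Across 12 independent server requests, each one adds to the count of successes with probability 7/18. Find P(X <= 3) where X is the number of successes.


P(X<=3) = P(X=0) + P(X=1) + P(X=2) + P(X=3)
= 3138428376721/1156831381426176 + 1997181694277/96402615118848 + 13980271859939/192805230237696 + 44482683190715/289207845356544
= 96305657543513/385610460475392

96305657543513/385610460475392


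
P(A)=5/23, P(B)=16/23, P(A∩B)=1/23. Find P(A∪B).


P(A∪B) = P(A) + P(B) - P(A∩B)
= 5/23 + 16/23 - 1/23 = 20/23

20/23


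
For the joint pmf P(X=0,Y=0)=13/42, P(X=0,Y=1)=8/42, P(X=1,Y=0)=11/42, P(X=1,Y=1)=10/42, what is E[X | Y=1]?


P(Y=1) = 18/42
E[X|Y=1] = (0*8 + 1*10)/18 = 10/18 = 5/9

5/9


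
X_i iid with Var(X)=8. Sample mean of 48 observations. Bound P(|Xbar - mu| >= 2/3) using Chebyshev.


Var(Xbar) = Var(X)/n = 8/48
Chebyshev: P(|Xbar-mu| >= 2/3) <= Var(Xbar)/(2/3)^2 = (1/6)/(4/9) = 3/8

3/8


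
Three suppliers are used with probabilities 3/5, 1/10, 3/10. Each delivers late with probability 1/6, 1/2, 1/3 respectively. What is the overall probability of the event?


P(A) = P(A|B1)P(B1) + P(A|B2)P(B2) + P(A|B3)P(B3)
= 1/6*3/5 + 1/2*1/10 + 1/3*3/10
= 1/10 + 1/20 + 1/10 = 1/4

1/4


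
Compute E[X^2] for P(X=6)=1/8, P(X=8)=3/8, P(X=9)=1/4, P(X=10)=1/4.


E[X^2] = sum(g(x)*P(x))
= 36*1/8 + 64*3/8 + 81*1/4 + 100*1/4
= 295/4

295/4


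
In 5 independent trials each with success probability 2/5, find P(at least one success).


P(at least one) = 1 - P(none)
P(none) = (1 - 2/5)^5 = (3/5)^5 = 243/3125
P(at least one) = 1 - 243/3125 = 2882/3125

2882/3125


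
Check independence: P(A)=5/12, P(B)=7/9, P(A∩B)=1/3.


P(A)*P(B) = 5/12*7/9 = 35/108
P(A∩B) = 1/3 != 35/108, so not independent

No, A and B are not independent


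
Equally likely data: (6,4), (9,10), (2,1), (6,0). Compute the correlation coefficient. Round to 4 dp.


Cov(X,Y) = 7.4375, Var(X) = 6.1875, Var(Y) = 15.1875
rho = Cov/(sqrt(VarX)*sqrt(VarY)) = 0.7672

0.7672


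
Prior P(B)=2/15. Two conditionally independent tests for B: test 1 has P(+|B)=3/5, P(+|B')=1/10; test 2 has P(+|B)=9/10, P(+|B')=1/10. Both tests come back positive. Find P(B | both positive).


After test 1: P(+) = 3/5*2/15 + 1/10*13/15 = 1/6
P(B|+) = (2/25)/(1/6) = 12/25
After test 2 (use post1 as new prior): P(+) = 9/10*12/25 + 1/10*13/25 = 121/250
P(B|+,+) = (54/125)/(121/250) = 108/121

108/121


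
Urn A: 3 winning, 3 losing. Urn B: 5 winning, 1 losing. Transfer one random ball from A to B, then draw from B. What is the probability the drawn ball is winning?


P(transfer winning) = 3/6 = 1/2; P(transfer losing) = 1/2
If winning transferred: Urn II has 6 winning of 7, so P(winning|winning moved) = 6/7
If losing transferred: Urn II has 5 winning of 7, so P(winning|losing moved) = 5/7
By total probability: P(winning) = 1/2*6/7 + 1/2*5/7 = 11/14

11/14


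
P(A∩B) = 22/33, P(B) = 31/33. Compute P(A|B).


P(A|B) = P(A∩B)/P(B) = (22/33)/(31/33) = 22/31

22/31


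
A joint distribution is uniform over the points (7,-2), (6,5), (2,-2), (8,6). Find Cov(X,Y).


E[X]=23/4, E[Y]=7/4, E[XY]=15
Cov(X,Y) = E[XY] - E[X]E[Y] = 15 - 23/4*7/4 = 79/16

79/16


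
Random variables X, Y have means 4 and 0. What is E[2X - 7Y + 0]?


E[2X - 7Y + 0] = 2*E[X] - 7*E[Y] + 0
= (2)*(4) + (-7)*(0) + (0)
= 8 + 0 + 0 = 8

8


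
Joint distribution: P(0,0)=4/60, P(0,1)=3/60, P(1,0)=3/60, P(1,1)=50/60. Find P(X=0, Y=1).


Read from table: P(X=0, Y=1) = 3/60 = 1/20

1/20


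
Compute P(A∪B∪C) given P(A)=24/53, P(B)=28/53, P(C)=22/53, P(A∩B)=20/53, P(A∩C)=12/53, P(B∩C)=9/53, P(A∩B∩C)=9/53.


P(A∪B∪C) = P(A)+P(B)+P(C) - P(AB)-P(AC)-P(BC) + P(ABC)
= 24/53+28/53+22/53 - 20/53-12/53-9/53 + 9/53
= 42/53

42/53


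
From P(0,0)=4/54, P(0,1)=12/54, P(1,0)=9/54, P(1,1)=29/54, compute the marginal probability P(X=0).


P(X=0) = P(0,0)+P(0,1) = 4/54 + 12/54 = 16/54 = 8/27

8/27


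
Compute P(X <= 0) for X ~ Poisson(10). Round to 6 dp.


P(X<=0) = e^(-10)*10^0/0!
≈ 0.0000453999
≈ 0.000045

0.000045


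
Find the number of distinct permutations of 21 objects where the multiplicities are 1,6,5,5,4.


21! = 51090942171709440000
Denominator: 1!=1 * 6!=720 * 5!=120 * 5!=120 * 4!=24
Coefficient = 51090942171709440000 / 248832000 = 205323037920

205323037920


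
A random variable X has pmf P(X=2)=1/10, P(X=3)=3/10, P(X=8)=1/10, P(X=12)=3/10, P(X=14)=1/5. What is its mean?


E[X] = sum(x * P(x))
= 2*1/10 + 3*3/10 + 8*1/10 + 12*3/10 + 14*1/5
= 83/10

83/10


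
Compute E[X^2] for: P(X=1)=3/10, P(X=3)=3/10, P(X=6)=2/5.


E[X^2] = sum(x^2 * P(x))
= 1*3/10 + 9*3/10 + 36*2/5
= 87/5

87/5


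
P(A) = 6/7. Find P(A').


P(A') = 1 - P(A) = 1 - 6/7 = 1/7

1/7


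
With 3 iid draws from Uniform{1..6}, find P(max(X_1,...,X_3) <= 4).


P(max <= 4) = P(all X_i <= 4) = (P(X_1 <= 4))^3
= (4/6)^3 = (2/3)^3 = 8/27

8/27


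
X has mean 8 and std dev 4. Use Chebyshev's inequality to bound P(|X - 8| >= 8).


k = 8/4 = 2
Chebyshev: P(|X-mu| >= k*sigma) <= 1/k^2 = 1/2^2 = 1/4

1/4


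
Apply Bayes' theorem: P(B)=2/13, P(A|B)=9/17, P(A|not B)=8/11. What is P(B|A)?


P(A) = P(A|B)P(B) + P(A|B')P(B') = 9/17*2/13 + 8/11*11/13 = 154/221
P(B|A) = P(A|B)P(B)/P(A) = (18/221)/(154/221) = 9/77

9/77


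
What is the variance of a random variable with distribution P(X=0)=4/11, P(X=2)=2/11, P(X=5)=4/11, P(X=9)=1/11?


E[X] = 3, E[X^2] = 189/11
Var(X) = E[X^2] - (E[X])^2 = 189/11 - (3)^2 = 90/11

90/11


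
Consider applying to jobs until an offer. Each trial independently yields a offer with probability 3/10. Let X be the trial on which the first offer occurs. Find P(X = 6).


P(X=6) = (1-p)^5 * p = (7/10)^5 * 3/10
= 16807/100000 * 3/10 = 50421/1000000

50421/1000000


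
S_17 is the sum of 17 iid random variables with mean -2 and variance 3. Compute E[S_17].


E[S_n] = n*E[X_1] = 17*-2 = -34

-34


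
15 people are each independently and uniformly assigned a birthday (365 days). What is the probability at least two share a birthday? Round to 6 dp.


P(all different) = prod((365-i)/365 for i=0..14) = 0.747099
P(at least one match) = 1 - 0.747099 = 0.252901

0.252901


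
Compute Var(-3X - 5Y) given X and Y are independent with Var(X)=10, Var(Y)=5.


Independence => Cov(X,Y)=0
Var(-3X - 5Y) = (-3)^2*Var(X) + (-5)^2*Var(Y)
= 9*10 + 25*5 = 215

215


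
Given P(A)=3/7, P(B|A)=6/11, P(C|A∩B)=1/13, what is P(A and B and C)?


P(A∩B∩C) = P(A) * P(B|A) * P(C|A∩B)
= 3/7 * 6/11 * 1/13
= 18/77 * 1/13 = 18/1001

18/1001


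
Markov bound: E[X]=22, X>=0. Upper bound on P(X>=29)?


Markov: P(X >= a) <= E[X]/a
P(X >= 29) <= 22/29

22/29


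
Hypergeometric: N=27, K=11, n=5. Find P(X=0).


P(X=0) = C(11,0)*C(16,5) / C(27,5)
= 1*4368 / 80730
= 4368/80730 = 56/1035

56/1035


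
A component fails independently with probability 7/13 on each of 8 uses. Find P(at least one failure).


P(at least one) = 1 - P(none)
P(none) = (1 - 7/13)^8 = (6/13)^8 = 1679616/815730721
P(at least one) = 1 - 1679616/815730721 = 814051105/815730721

814051105/815730721


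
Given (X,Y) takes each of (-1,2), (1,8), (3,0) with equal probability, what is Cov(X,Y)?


E[X]=1, E[Y]=10/3, E[XY]=2
Cov(X,Y) = E[XY] - E[X]E[Y] = 2 - 1*10/3 = -4/3

-4/3


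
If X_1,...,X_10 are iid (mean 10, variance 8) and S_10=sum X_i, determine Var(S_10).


By independence, Var(S_n) = n*Var(X_1) = 10*8 = 80

80


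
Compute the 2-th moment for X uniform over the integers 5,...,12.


E[X^2] = (1/8) * sum(x^2 for x=5..12)
= 620/8 = 155/2

155/2


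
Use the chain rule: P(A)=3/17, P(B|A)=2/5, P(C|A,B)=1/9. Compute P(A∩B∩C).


P(A∩B∩C) = P(A) * P(B|A) * P(C|A∩B)
= 3/17 * 2/5 * 1/9
= 6/85 * 1/9 = 2/255

2/255


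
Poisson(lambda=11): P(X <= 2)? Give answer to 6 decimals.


P(X<=2) = e^(-11)*11^0/0! + e^(-11)*11^1/1! + e^(-11)*11^2/2!
≈ 0.0000167017 + 0.0001837187 + 0.0010104529
= 0.0012108733
≈ 0.001211

0.001211


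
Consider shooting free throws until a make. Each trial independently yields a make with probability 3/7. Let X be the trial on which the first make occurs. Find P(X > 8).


P(X > 8) = P(first 8 trials all fail) = (1-p)^8 = (4/7)^8 = 65536/5764801

65536/5764801


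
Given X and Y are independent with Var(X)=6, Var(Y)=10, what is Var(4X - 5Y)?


Independence => Cov(X,Y)=0
Var(4X - 5Y) = 4^2*Var(X) + (-5)^2*Var(Y)
= 16*6 + 25*10 = 346

346


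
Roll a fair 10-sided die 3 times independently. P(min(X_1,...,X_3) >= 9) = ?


P(min >= 9) = P(all X_i >= 9) = (P(X_1 >= 9))^3
= (2/10)^3 = (1/5)^3 = 1/125

1/125


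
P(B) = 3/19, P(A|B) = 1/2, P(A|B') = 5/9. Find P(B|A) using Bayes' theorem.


P(A) = P(A|B)P(B) + P(A|B')P(B') = 1/2*3/19 + 5/9*16/19 = 187/342
P(B|A) = P(A|B)P(B)/P(A) = (3/38)/(187/342) = 27/187

27/187


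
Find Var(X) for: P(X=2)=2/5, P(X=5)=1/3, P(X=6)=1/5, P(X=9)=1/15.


E[X] = 64/15, E[X^2] = 338/15
Var(X) = E[X^2] - (E[X])^2 = 338/15 - (64/15)^2 = 974/225

974/225


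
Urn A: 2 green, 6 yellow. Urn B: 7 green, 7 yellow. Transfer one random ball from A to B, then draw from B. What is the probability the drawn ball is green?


P(transfer green) = 2/8 = 1/4; P(transfer yellow) = 3/4
If green transferred: Urn II has 8 green of 15, so P(green|green moved) = 8/15
If yellow transferred: Urn II has 7 green of 15, so P(green|yellow moved) = 7/15
By total probability: P(green) = 1/4*8/15 + 3/4*7/15 = 29/60

29/60


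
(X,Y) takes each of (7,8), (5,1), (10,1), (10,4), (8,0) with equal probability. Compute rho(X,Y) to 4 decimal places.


Cov(X,Y) = -0.2000, Var(X) = 3.6000, Var(Y) = 8.5600
rho = Cov/(sqrt(VarX)*sqrt(VarY)) = -0.0360

-0.0360


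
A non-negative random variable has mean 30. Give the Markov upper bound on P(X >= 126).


Markov: P(X >= a) <= E[X]/a
P(X >= 126) <= 30/126 = 5/21

5/21


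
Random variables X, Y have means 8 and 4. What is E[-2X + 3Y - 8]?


E[-2X + 3Y - 8] = -2*E[X] + 3*E[Y] - 8
= (-2)*(8) + (3)*(4) + (-8)
= -16 + 12 - 8 = -12

-12


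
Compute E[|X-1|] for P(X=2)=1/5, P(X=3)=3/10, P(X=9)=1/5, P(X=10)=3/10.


E[|X-1|] = sum(g(x)*P(x))
= 1*1/5 + 2*3/10 + 8*1/5 + 9*3/10
= 51/10

51/10


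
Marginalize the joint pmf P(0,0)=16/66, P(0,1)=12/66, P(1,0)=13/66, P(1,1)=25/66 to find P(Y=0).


P(Y=0) = P(0,0)+P(1,0) = 16/66 + 13/66 = 29/66

29/66


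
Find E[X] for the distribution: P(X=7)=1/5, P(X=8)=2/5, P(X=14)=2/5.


E[X] = sum(x * P(x))
= 7*1/5 + 8*2/5 + 14*2/5
= 51/5

51/5


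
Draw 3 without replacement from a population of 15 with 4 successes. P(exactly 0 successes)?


P(X=0) = C(4,0)*C(11,3) / C(15,3)
= 1*165 / 455
= 165/455 = 33/91

33/91


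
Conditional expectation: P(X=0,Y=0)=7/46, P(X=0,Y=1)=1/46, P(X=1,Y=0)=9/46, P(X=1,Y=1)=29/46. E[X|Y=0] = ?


P(Y=0) = 16/46
E[X|Y=0] = (0*7 + 1*9)/16 = 9/16

9/16


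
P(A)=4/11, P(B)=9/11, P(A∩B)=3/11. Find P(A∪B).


P(A∪B) = P(A) + P(B) - P(A∩B)
= 4/11 + 9/11 - 3/11 = 10/11

10/11


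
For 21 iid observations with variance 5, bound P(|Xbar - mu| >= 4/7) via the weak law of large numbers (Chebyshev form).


Var(Xbar) = Var(X)/n = 5/21
Chebyshev: P(|Xbar-mu| >= 4/7) <= Var(Xbar)/(4/7)^2 = (5/21)/(16/49) = 35/48

35/48


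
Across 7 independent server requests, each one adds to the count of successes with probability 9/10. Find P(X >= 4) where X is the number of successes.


P(X>=4) = P(X=4) + P(X=5) + P(X=6) + P(X=7)
= 45927/2000000 + 1240029/10000000 + 3720087/10000000 + 4782969/10000000
= 124659/125000

124659/125000


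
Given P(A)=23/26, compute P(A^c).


P(A') = 1 - P(A) = 1 - 23/26 = 3/26

3/26


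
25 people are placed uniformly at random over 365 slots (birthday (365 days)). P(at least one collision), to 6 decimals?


P(all different) = prod((365-i)/365 for i=0..24) = 0.431300
P(at least one match) = 1 - 0.431300 = 0.568700

0.568700


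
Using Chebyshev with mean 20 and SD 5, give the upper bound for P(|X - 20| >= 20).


k = 20/5 = 4
Chebyshev: P(|X-mu| >= k*sigma) <= 1/k^2 = 1/4^2 = 1/16

1/16


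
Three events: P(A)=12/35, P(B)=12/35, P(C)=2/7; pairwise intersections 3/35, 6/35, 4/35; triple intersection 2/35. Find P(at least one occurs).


P(A∪B∪C) = P(A)+P(B)+P(C) - P(AB)-P(AC)-P(BC) + P(ABC)
= 12/35+12/35+2/7 - 3/35-6/35-4/35 + 2/35
= 23/35

23/35


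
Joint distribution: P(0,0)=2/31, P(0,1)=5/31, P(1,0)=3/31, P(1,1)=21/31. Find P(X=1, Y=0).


Read from table: P(X=1, Y=0) = 3/31

3/31


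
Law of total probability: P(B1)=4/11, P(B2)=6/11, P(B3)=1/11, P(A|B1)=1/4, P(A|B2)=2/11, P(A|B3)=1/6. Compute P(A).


P(A) = P(A|B1)P(B1) + P(A|B2)P(B2) + P(A|B3)P(B3)
= 1/4*4/11 + 2/11*6/11 + 1/6*1/11
= 1/11 + 12/121 + 1/66 = 149/726

149/726


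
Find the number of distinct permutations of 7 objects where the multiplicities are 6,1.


7! = 5040
Denominator: 6!=720 * 1!=1
Coefficient = 5040 / 720 = 7

7


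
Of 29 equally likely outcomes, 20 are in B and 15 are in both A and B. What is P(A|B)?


P(A|B) = P(A∩B)/P(B) = (15/29)/(20/29) = 15/20 = 3/4

3/4


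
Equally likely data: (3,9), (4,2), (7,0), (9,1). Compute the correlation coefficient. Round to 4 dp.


Cov(X,Y) = -6.2500, Var(X) = 5.6875, Var(Y) = 12.5000
rho = Cov/(sqrt(VarX)*sqrt(VarY)) = -0.7412

-0.7412


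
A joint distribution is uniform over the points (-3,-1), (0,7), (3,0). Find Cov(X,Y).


E[X]=0, E[Y]=2, E[XY]=1
Cov(X,Y) = E[XY] - E[X]E[Y] = 1 - 0*2 = 1

1


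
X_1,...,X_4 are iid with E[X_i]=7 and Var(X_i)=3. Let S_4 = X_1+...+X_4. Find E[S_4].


E[S_n] = n*E[X_1] = 4*7 = 28

28


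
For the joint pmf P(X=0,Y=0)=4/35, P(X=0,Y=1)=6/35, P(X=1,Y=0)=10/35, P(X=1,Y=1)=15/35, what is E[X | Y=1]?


P(Y=1) = 21/35
E[X|Y=1] = (0*6 + 1*15)/21 = 15/21 = 5/7

5/7


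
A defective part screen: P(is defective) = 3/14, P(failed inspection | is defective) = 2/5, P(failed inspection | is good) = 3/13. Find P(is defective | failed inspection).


P(A) = P(A|B)P(B) + P(A|B')P(B') = 2/5*3/14 + 3/13*11/14 = 243/910
P(B|A) = P(A|B)P(B)/P(A) = (3/35)/(243/910) = 26/81

26/81


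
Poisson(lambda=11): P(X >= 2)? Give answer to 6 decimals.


P(X>=2) = 1 - P(X<=1) = 1 - (e^(-11)*11^0/0! + e^(-11)*11^1/1!)
≈ 1 - (0.0000167017 + 0.0001837187)
= 1 - 0.0002004204 = 0.9997995796
≈ 0.999800

0.999800


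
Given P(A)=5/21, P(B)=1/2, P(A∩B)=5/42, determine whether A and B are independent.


P(A)*P(B) = 5/21*1/2 = 5/42
P(A∩B) = 5/42, which equals P(A)P(B), so independent

Yes, A and B are independent


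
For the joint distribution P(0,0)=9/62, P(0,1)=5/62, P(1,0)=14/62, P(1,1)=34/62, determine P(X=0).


P(X=0) = P(0,0)+P(0,1) = 9/62 + 5/62 = 14/62 = 7/31

7/31


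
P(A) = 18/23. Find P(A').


P(A') = 1 - P(A) = 1 - 18/23 = 5/23

5/23


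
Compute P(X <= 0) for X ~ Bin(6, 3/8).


P(X<=0) = P(X=0)
= 15625/262144
= 15625/262144

15625/262144


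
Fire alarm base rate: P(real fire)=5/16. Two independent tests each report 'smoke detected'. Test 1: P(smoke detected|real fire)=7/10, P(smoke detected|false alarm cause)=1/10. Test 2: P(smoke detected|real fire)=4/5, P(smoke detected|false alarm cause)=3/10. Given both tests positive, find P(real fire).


After test 1: P(+) = 7/10*5/16 + 1/10*11/16 = 23/80
P(B|+) = (7/32)/(23/80) = 35/46
After test 2 (use post1 as new prior): P(+) = 4/5*35/46 + 3/10*11/46 = 313/460
P(B|+,+) = (14/23)/(313/460) = 280/313

280/313


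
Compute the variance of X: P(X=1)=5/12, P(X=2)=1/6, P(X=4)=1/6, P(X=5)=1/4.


E[X] = 8/3, E[X^2] = 10
Var(X) = E[X^2] - (E[X])^2 = 10 - (8/3)^2 = 26/9

26/9


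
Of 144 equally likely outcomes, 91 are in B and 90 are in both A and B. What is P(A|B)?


P(A|B) = P(A∩B)/P(B) = (90/144)/(91/144) = 90/91

90/91


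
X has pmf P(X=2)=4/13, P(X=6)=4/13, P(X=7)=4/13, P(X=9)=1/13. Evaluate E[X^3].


E[X^3] = sum(x^3 * P(x))
= 8*4/13 + 216*4/13 + 343*4/13 + 729*1/13
= 2997/13

2997/13


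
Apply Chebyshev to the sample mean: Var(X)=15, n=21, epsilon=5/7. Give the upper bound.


Var(Xbar) = Var(X)/n = 15/21
Chebyshev: P(|Xbar-mu| >= 5/7) <= Var(Xbar)/(5/7)^2 = (5/7)/(25/49) = 7/5
Bound exceeds 1, so trivial bound: 1

1


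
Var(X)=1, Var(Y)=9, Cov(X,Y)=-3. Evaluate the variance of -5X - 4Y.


Var(-5X - 4Y) = (-5)^2*Var(X) + (-4)^2*Var(Y) + 2*(-5)*(-4)*Cov(X,Y)
= 25*1 + 16*9 + 40*(-3)
= 25 + 144 - 120 = 49

49


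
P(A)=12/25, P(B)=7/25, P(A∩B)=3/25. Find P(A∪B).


P(A∪B) = P(A) + P(B) - P(A∩B)
= 12/25 + 7/25 - 3/25 = 16/25

16/25


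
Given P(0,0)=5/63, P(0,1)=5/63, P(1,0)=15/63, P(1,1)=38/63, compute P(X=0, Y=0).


Read from table: P(X=0, Y=0) = 5/63

5/63


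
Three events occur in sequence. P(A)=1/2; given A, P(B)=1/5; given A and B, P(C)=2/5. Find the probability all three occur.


P(A∩B∩C) = P(A) * P(B|A) * P(C|A∩B)
= 1/2 * 1/5 * 2/5
= 1/10 * 2/5 = 1/25

1/25


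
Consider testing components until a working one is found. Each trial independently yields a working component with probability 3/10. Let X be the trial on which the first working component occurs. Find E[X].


For geometric (trials until first success), E[X] = 1/p = 1/(3/10) = 10/3

10/3


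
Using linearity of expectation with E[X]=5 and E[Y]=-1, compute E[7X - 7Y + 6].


E[7X - 7Y + 6] = 7*E[X] - 7*E[Y] + 6
= (7)*(5) + (-7)*(-1) + (6)
= 35 + 7 + 6 = 48

48


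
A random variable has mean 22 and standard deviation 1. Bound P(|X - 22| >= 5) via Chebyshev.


k = 5/1 = 5
Chebyshev: P(|X-mu| >= k*sigma) <= 1/k^2 = 1/5^2 = 1/25

1/25


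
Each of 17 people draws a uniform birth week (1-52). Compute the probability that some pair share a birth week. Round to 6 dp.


P(all different) = prod((52-i)/52 for i=0..16) = 0.052524
P(at least one match) = 1 - 0.052524 = 0.947476

0.947476


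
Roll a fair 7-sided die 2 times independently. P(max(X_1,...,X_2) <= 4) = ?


P(max <= 4) = P(all X_i <= 4) = (P(X_1 <= 4))^2
= (4/7)^2 = 16/49

16/49


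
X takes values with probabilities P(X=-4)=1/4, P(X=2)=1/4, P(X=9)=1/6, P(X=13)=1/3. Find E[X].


E[X] = sum(x * P(x))
= -4*1/4 + 2*1/4 + 9*1/6 + 13*1/3
= 16/3

16/3


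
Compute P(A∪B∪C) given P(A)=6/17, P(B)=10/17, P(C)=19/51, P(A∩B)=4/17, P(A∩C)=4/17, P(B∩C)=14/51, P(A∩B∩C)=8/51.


P(A∪B∪C) = P(A)+P(B)+P(C) - P(AB)-P(AC)-P(BC) + P(ABC)
= 6/17+10/17+19/51 - 4/17-4/17-14/51 + 8/51
= 37/51

37/51


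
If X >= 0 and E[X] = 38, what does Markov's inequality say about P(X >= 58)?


Markov: P(X >= a) <= E[X]/a
P(X >= 58) <= 38/58 = 19/29

19/29


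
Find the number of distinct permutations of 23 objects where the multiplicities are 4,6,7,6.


23! = 25852016738884976640000
Denominator: 4!=24 * 6!=720 * 7!=5040 * 6!=720
Coefficient = 25852016738884976640000 / 62705664000 = 412275623760

412275623760


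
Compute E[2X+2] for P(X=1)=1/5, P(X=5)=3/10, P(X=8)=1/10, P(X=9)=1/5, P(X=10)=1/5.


E[2X+2] = sum(g(x)*P(x))
= 4*1/5 + 12*3/10 + 18*1/10 + 20*1/5 + 22*1/5
= 73/5

73/5


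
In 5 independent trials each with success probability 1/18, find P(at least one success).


P(at least one) = 1 - P(none)
P(none) = (1 - 1/18)^5 = (17/18)^5 = 1419857/1889568
P(at least one) = 1 - 1419857/1889568 = 469711/1889568

469711/1889568


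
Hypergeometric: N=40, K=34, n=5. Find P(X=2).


P(X=2) = C(34,2)*C(6,3) / C(40,5)
= 561*20 / 658008
= 11220/658008 = 935/54834

935/54834


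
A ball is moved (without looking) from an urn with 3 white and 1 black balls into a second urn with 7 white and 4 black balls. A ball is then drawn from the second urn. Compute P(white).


P(transfer white) = 3/4; P(transfer black) = 1/4
If white transferred: Urn II has 8 white of 12, so P(white|white moved) = 2/3
If black transferred: Urn II has 7 white of 12, so P(white|black moved) = 7/12
By total probability: P(white) = 3/4*2/3 + 1/4*7/12 = 31/48

31/48


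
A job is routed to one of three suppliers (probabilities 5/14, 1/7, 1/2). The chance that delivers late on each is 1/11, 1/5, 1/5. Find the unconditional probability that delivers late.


P(A) = P(A|B1)P(B1) + P(A|B2)P(B2) + P(A|B3)P(B3)
= 1/11*5/14 + 1/5*1/7 + 1/5*1/2
= 5/154 + 1/35 + 1/10 = 62/385

62/385


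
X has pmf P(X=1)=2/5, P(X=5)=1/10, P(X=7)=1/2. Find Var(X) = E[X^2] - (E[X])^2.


E[X] = 22/5, E[X^2] = 137/5
Var(X) = E[X^2] - (E[X])^2 = 137/5 - (22/5)^2 = 201/25

201/25


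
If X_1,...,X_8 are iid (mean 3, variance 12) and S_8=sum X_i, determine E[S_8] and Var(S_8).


E[S_n] = n*mu = 8*3 = 24
Var(S_n) = n*sigma^2 = 8*12 = 96

E[S_8]=24, Var(S_8)=96


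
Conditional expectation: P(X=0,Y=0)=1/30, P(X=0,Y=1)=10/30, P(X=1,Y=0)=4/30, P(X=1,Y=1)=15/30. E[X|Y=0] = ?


P(Y=0) = 5/30
E[X|Y=0] = (0*1 + 1*4)/5 = 4/5

4/5


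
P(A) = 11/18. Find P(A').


P(A') = 1 - P(A) = 1 - 11/18 = 7/18

7/18


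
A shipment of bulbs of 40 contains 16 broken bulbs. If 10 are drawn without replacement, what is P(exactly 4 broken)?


P(X=4) = C(16,4)*C(24,6) / C(40,10)
= 1820*134596 / 847660528
= 244964720/847660528 = 5635/19499

5635/19499


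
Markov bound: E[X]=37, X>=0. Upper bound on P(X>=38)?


Markov: P(X >= a) <= E[X]/a
P(X >= 38) <= 37/38

37/38


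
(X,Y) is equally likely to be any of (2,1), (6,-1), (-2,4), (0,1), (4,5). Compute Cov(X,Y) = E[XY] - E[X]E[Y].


E[X]=2, E[Y]=2, E[XY]=8/5
Cov(X,Y) = E[XY] - E[X]E[Y] = 8/5 - 2*2 = -12/5

-12/5


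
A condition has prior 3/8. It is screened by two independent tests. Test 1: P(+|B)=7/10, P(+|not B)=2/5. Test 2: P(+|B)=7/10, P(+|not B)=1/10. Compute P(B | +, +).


After test 1: P(+) = 7/10*3/8 + 2/5*5/8 = 41/80
P(B|+) = (21/80)/(41/80) = 21/41
After test 2 (use post1 as new prior): P(+) = 7/10*21/41 + 1/10*20/41 = 167/410
P(B|+,+) = (147/410)/(167/410) = 147/167

147/167


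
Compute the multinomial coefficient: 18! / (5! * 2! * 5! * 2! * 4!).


18! = 6402373705728000
Denominator: 5!=120 * 2!=2 * 5!=120 * 2!=2 * 4!=24
Coefficient = 6402373705728000 / 1382400 = 4631346720

4631346720


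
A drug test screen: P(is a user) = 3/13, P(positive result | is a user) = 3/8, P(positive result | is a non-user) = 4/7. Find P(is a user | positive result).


P(A) = P(A|B)P(B) + P(A|B')P(B') = 3/8*3/13 + 4/7*10/13 = 383/728
P(B|A) = P(A|B)P(B)/P(A) = (9/104)/(383/728) = 63/383

63/383


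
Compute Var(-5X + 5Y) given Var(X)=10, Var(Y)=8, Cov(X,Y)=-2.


Var(-5X + 5Y) = (-5)^2*Var(X) + 5^2*Var(Y) + 2*(-5)*5*Cov(X,Y)
= 25*10 + 25*8 - 50*(-2)
= 250 + 200 + 100 = 550

550


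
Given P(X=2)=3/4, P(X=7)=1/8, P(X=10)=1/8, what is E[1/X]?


E[1/X] = sum(g(x)*P(x))
= 1/2*3/4 + 1/7*1/8 + 1/10*1/8
= 227/560

227/560


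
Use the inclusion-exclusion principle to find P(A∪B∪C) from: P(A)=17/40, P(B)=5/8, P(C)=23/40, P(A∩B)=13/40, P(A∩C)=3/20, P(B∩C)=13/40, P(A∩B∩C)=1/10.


P(A∪B∪C) = P(A)+P(B)+P(C) - P(AB)-P(AC)-P(BC) + P(ABC)
= 17/40+5/8+23/40 - 13/40-3/20-13/40 + 1/10
= 37/40

37/40


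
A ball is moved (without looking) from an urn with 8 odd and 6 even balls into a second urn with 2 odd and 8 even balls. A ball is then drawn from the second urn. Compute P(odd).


P(transfer odd) = 8/14 = 4/7; P(transfer even) = 3/7
If odd transferred: Urn II has 3 odd of 11, so P(odd|odd moved) = 3/11
If even transferred: Urn II has 2 odd of 11, so P(odd|even moved) = 2/11
By total probability: P(odd) = 4/7*3/11 + 3/7*2/11 = 18/77

18/77


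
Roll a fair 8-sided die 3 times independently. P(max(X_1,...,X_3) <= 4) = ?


P(max <= 4) = P(all X_i <= 4) = (P(X_1 <= 4))^3
= (4/8)^3 = (1/2)^3 = 1/8

1/8


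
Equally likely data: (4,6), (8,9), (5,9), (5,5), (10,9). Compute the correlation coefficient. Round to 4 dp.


Cov(X,Y) = 2.5600, Var(X) = 5.0400, Var(Y) = 3.0400
rho = Cov/(sqrt(VarX)*sqrt(VarY)) = 0.6540

0.6540


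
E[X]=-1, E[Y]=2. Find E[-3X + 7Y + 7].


E[-3X + 7Y + 7] = -3*E[X] + 7*E[Y] + 7
= (-3)*(-1) + (7)*(2) + (7)
= 3 + 14 + 7 = 24

24


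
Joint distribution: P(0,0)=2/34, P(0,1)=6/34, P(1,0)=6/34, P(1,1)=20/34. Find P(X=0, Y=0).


Read from table: P(X=0, Y=0) = 2/34 = 1/17

1/17


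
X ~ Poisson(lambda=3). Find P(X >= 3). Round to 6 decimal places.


P(X>=3) = 1 - P(X<=2) = 1 - (e^(-3)*3^0/0! + e^(-3)*3^1/1! + e^(-3)*3^2/2!)
≈ 1 - (0.0497870684 + 0.1493612051 + 0.2240418077)
= 1 - 0.4231900812 = 0.5768099188
≈ 0.576810

0.576810


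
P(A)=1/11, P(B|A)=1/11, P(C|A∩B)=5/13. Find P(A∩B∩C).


P(A∩B∩C) = P(A) * P(B|A) * P(C|A∩B)
= 1/11 * 1/11 * 5/13
= 1/121 * 5/13 = 5/1573

5/1573


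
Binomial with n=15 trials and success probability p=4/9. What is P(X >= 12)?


P(X>=12) = P(X=12) + P(X=13) + P(X=14) + P(X=15)
= 954204160000/205891132094649 + 58720256000/68630377364883 + 6710886400/68630377364883 + 1073741824/205891132094649
= 1151571329024/205891132094649

1151571329024/205891132094649


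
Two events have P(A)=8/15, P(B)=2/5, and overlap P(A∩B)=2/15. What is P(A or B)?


P(A∪B) = P(A) + P(B) - P(A∩B)
= 8/15 + 2/5 - 2/15 = 4/5

4/5


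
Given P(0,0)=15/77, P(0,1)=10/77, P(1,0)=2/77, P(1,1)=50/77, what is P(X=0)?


P(X=0) = P(0,0)+P(0,1) = 15/77 + 10/77 = 25/77

25/77


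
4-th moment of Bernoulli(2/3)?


For Bernoulli: X in {0,1}
E[X^4] = 0^4*(1-2/3) + 1^4*2/3 = 2/3

2/3


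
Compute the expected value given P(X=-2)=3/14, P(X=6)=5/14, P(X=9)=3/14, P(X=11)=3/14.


E[X] = sum(x * P(x))
= -2*3/14 + 6*5/14 + 9*3/14 + 11*3/14
= 6

6


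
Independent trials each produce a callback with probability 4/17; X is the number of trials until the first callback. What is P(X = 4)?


P(X=4) = (1-p)^3 * p = (13/17)^3 * 4/17
= 2197/4913 * 4/17 = 8788/83521

8788/83521


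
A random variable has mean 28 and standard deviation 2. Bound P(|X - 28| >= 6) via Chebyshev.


k = 6/2 = 3
Chebyshev: P(|X-mu| >= k*sigma) <= 1/k^2 = 1/3^2 = 1/9

1/9


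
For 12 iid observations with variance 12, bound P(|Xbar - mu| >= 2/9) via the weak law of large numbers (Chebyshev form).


Var(Xbar) = Var(X)/n = 12/12
Chebyshev: P(|Xbar-mu| >= 2/9) <= Var(Xbar)/(2/9)^2 = 1/(4/81) = 81/4
Bound exceeds 1, so trivial bound: 1

1
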